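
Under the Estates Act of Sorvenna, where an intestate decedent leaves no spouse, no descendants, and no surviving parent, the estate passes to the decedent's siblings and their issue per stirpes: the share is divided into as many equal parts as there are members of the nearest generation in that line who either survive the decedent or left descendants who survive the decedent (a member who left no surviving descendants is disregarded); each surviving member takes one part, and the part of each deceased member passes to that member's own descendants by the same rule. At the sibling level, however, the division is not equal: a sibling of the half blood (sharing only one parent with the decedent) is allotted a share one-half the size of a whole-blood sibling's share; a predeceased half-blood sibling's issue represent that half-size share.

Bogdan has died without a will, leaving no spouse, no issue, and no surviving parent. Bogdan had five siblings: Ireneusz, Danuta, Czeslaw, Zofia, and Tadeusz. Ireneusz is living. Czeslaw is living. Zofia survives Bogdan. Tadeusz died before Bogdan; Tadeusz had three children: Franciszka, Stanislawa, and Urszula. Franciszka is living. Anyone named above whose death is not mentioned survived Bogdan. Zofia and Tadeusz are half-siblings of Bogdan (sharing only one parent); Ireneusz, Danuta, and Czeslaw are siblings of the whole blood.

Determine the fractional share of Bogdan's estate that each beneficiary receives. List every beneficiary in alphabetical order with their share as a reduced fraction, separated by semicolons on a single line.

No spouse, descendants, or parent survives, so the estate passes to Bogdan's siblings per stirpes.
Half-blood siblings count for one-half the weight of whole-blood siblings at the initial division.
Dividing 1 in proportion to weights (total weight 4): Ireneusz (weight 1) → 1/4; Danuta (weight 1) → 1/4; Czeslaw (weight 1) → 1/4; Zofia (weight 1/2) → 1/8; Tadeusz (weight 1/2) → 1/8.
Ireneusz is living and takes 1/4.
Danuta is living and takes 1/4.
Czeslaw is living and takes 1/4.
Zofia is living and takes 1/8.
Tadeusz predeceased; the 1/8 allotted to Tadeusz's branch passes to Tadeusz's issue by representation.
The 1/8 is divided into 3 equal shares of 1/24 among Franciszka, Stanislawa, Urszula.
Franciszka is living and takes 1/24.
Stanislawa is living and takes 1/24.
Urszula is living and takes 1/24.

Czeslaw 1/4; Danuta 1/4; Franciszka 1/24; Ireneusz 1/4; Stanislawa 1/24; Urszula 1/24; Zofia 1/8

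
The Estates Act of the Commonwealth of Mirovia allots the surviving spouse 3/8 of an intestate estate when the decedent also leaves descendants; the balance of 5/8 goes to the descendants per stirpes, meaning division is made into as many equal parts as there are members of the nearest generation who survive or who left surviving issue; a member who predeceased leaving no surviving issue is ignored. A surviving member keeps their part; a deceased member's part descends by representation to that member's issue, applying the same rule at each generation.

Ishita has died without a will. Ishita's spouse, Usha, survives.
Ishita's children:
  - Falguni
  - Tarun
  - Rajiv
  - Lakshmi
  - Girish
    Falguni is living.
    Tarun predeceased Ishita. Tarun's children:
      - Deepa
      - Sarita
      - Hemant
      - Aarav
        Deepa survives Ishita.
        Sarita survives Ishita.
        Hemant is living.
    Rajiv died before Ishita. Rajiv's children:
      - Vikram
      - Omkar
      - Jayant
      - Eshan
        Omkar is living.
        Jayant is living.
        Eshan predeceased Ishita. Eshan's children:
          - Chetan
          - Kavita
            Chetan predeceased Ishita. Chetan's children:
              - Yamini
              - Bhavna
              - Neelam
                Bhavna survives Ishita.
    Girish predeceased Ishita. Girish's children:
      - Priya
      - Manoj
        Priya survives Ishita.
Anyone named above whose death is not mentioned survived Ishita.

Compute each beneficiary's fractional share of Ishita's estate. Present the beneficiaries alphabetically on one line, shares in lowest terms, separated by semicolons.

Aarav 1/32; Bhavna 1/192; Deepa 1/32; Falguni 1/8; Hemant 1/32; Jayant 1/32; Kavita 1/64; Lakshmi 1/8; Manoj 1/16; Neelam 1/192; Omkar 1/32; Priya 1/16; Sarita 1/32; Usha 3/8; Vikram 1/32; Yamini 1/192

Usha, as surviving spouse, takes 3/8.
The remaining 5/8 passes to Ishita's descendants per stirpes.
The 5/8 is divided into 5 equal shares of 1/8 among Falguni, Tarun, Rajiv, Lakshmi, Girish.
Falguni is living and takes 1/8.
Tarun predeceased; the 1/8 allotted to Tarun's branch passes to Tarun's issue by representation.
The 1/8 is divided into 4 equal shares of 1/32 among Deepa, Sarita, Hemant, Aarav.
Deepa is living and takes 1/32.
Sarita is living and takes 1/32.
Hemant is living and takes 1/32.
Aarav is living and takes 1/32.
Rajiv predeceased; the 1/8 allotted to Rajiv's branch passes to Rajiv's issue by representation.
The 1/8 is divided into 4 equal shares of 1/32 among Vikram, Omkar, Jayant, Eshan.
Vikram is living and takes 1/32.
Omkar is living and takes 1/32.
Jayant is living and takes 1/32.
Eshan predeceased; the 1/32 allotted to Eshan's branch passes to Eshan's issue by representation.
The 1/32 is divided into 2 equal shares of 1/64 among Chetan, Kavita.
Chetan predeceased; the 1/64 allotted to Chetan's branch passes to Chetan's issue by representation.
The 1/64 is divided into 3 equal shares of 1/192 among Yamini, Bhavna, Neelam.
Yamini is living and takes 1/192.
Bhavna is living and takes 1/192.
Neelam is living and takes 1/192.
Kavita is living and takes 1/64.
Lakshmi is living and takes 1/8.
Girish predeceased; the 1/8 allotted to Girish's branch passes to Girish's issue by representation.
The 1/8 is divided into 2 equal shares of 1/16 among Priya, Manoj.
Priya is living and takes 1/16.
Manoj is living and takes 1/16.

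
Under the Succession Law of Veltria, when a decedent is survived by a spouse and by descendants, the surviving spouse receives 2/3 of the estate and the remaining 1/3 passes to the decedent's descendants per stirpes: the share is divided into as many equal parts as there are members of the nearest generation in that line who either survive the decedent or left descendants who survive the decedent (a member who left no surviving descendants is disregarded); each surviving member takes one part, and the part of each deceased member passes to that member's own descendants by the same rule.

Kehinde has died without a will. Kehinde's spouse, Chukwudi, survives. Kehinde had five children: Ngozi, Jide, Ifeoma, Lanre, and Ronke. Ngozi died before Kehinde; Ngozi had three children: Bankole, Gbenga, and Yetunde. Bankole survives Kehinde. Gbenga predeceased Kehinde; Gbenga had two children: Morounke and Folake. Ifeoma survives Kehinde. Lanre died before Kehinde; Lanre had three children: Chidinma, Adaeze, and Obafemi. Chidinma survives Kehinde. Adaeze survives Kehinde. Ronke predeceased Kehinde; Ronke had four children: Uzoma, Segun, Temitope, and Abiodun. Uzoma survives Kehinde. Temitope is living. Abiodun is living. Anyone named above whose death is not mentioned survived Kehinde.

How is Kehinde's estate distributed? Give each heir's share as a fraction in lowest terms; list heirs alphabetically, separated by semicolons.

Chukwudi, as surviving spouse, takes 2/3.
The remaining 1/3 passes to Kehinde's descendants per stirpes.
The 1/3 is divided into 5 equal shares of 1/15 among Ngozi, Jide, Ifeoma, Lanre, Ronke.
Ngozi predeceased; the 1/15 allotted to Ngozi's branch passes to Ngozi's issue by representation.
The 1/15 is divided into 3 equal shares of 1/45 among Bankole, Gbenga, Yetunde.
Bankole is living and takes 1/45.
Gbenga predeceased; the 1/45 allotted to Gbenga's branch passes to Gbenga's issue by representation.
The 1/45 is divided into 2 equal shares of 1/90 among Morounke, Folake.
Morounke is living and takes 1/90.
Folake is living and takes 1/90.
Yetunde is living and takes 1/45.
Jide is living and takes 1/15.
Ifeoma is living and takes 1/15.
Lanre predeceased; the 1/15 allotted to Lanre's branch passes to Lanre's issue by representation.
The 1/15 is divided into 3 equal shares of 1/45 among Chidinma, Adaeze, Obafemi.
Chidinma is living and takes 1/45.
Adaeze is living and takes 1/45.
Obafemi is living and takes 1/45.
Ronke predeceased; the 1/15 allotted to Ronke's branch passes to Ronke's issue by representation.
The 1/15 is divided into 4 equal shares of 1/60 among Uzoma, Segun, Temitope, Abiodun.
Uzoma is living and takes 1/60.
Segun is living and takes 1/60.
Temitope is living and takes 1/60.
Abiodun is living and takes 1/60.

Abiodun 1/60; Adaeze 1/45; Bankole 1/45; Chidinma 1/45; Chukwudi 2/3; Folake 1/90; Ifeoma 1/15; Jide 1/15; Morounke 1/90; Obafemi 1/45; Segun 1/60; Temitope 1/60; Uzoma 1/60; Yetunde 1/45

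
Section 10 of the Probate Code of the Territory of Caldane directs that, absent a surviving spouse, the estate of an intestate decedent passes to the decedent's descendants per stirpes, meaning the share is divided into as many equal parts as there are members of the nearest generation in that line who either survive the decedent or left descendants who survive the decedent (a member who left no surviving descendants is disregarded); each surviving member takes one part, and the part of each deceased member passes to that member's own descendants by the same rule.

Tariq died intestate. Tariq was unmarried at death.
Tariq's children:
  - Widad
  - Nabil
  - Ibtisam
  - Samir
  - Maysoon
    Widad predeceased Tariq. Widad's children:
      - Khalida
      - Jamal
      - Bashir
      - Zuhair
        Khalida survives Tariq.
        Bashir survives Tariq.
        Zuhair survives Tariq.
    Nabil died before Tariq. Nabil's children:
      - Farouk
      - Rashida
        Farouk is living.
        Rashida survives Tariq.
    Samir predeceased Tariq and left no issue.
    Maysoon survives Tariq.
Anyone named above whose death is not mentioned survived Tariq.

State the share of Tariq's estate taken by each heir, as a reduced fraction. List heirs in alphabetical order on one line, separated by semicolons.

There is no surviving spouse, so the entire estate passes to Tariq's descendants per stirpes.
Samir left no surviving issue, so that branch lapses and is disregarded.
The estate is divided into 4 equal shares of 1/4 among Widad, Nabil, Ibtisam, Maysoon.
Widad predeceased; the 1/4 allotted to Widad's branch passes to Widad's issue by representation.
The 1/4 is divided into 4 equal shares of 1/16 among Khalida, Jamal, Bashir, Zuhair.
Khalida is living and takes 1/16.
Jamal is living and takes 1/16.
Bashir is living and takes 1/16.
Zuhair is living and takes 1/16.
Nabil predeceased; the 1/4 allotted to Nabil's branch passes to Nabil's issue by representation.
The 1/4 is divided into 2 equal shares of 1/8 among Farouk, Rashida.
Farouk is living and takes 1/8.
Rashida is living and takes 1/8.
Ibtisam is living and takes 1/4.
Maysoon is living and takes 1/4.

Bashir 1/16; Farouk 1/8; Ibtisam 1/4; Jamal 1/16; Khalida 1/16; Maysoon 1/4; Rashida 1/8; Zuhair 1/16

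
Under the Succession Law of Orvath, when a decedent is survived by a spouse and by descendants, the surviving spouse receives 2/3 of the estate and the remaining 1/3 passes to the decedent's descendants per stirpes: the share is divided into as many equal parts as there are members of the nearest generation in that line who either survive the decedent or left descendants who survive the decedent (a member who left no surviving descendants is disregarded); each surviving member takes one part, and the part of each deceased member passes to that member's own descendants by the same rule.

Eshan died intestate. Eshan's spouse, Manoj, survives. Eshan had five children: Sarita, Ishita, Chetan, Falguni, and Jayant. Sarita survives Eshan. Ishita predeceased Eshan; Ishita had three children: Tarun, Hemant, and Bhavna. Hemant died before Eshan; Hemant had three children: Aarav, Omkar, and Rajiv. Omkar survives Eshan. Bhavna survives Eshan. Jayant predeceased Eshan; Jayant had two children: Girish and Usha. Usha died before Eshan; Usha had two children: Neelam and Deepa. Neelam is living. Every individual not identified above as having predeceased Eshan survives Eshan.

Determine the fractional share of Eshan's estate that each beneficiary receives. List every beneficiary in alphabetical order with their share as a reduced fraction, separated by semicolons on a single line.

Manoj, as surviving spouse, takes 2/3.
The remaining 1/3 passes to Eshan's descendants per stirpes.
The 1/3 is divided into 5 equal shares of 1/15 among Sarita, Ishita, Chetan, Falguni, Jayant.
Sarita is living and takes 1/15.
Ishita predeceased; the 1/15 allotted to Ishita's branch passes to Ishita's issue by representation.
The 1/15 is divided into 3 equal shares of 1/45 among Tarun, Hemant, Bhavna.
Tarun is living and takes 1/45.
Hemant predeceased; the 1/45 allotted to Hemant's branch passes to Hemant's issue by representation.
The 1/45 is divided into 3 equal shares of 1/135 among Aarav, Omkar, Rajiv.
Aarav is living and takes 1/135.
Omkar is living and takes 1/135.
Rajiv is living and takes 1/135.
Bhavna is living and takes 1/45.
Chetan is living and takes 1/15.
Falguni is living and takes 1/15.
Jayant predeceased; the 1/15 allotted to Jayant's branch passes to Jayant's issue by representation.
The 1/15 is divided into 2 equal shares of 1/30 among Girish, Usha.
Girish is living and takes 1/30.
Usha predeceased; the 1/30 allotted to Usha's branch passes to Usha's issue by representation.
The 1/30 is divided into 2 equal shares of 1/60 among Neelam, Deepa.
Neelam is living and takes 1/60.
Deepa is living and takes 1/60.

Aarav 1/135; Bhavna 1/45; Chetan 1/15; Deepa 1/60; Falguni 1/15; Girish 1/30; Manoj 2/3; Neelam 1/60; Omkar 1/135; Rajiv 1/135; Sarita 1/15; Tarun 1/45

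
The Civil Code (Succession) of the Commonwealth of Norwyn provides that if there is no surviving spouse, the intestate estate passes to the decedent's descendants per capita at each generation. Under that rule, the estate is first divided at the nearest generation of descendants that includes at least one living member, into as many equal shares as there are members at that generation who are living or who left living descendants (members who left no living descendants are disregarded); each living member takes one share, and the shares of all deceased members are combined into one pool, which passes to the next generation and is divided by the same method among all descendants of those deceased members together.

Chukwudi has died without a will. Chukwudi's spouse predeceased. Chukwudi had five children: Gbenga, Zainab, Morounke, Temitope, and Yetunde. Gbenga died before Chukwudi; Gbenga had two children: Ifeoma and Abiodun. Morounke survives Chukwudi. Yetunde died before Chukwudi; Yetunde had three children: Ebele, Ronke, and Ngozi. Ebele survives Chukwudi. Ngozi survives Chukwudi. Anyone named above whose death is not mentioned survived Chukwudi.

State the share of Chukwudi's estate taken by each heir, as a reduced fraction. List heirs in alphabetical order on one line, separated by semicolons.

There is no surviving spouse, so the entire estate passes to Chukwudi's descendants per capita at each generation.
At generation 1 (Gbenga, Zainab, Morounke, Temitope, Yetunde) there are 5 shares of (1)/5 = 1/5 each.
Living: Zainab, Morounke, and Temitope — each takes 1/5.
Deceased: Gbenga and Yetunde. Their combined 2/5 is pooled and carried to generation 2.
At generation 2 (Ifeoma, Abiodun, Ebele, Ronke, Ngozi) there are 5 shares of (2/5)/5 = 2/25 each.
Living: Ifeoma, Abiodun, Ebele, Ronke, and Ngozi — each takes 2/25.

Abiodun 2/25; Ebele 2/25; Ifeoma 2/25; Morounke 1/5; Ngozi 2/25; Ronke 2/25; Temitope 1/5; Zainab 1/5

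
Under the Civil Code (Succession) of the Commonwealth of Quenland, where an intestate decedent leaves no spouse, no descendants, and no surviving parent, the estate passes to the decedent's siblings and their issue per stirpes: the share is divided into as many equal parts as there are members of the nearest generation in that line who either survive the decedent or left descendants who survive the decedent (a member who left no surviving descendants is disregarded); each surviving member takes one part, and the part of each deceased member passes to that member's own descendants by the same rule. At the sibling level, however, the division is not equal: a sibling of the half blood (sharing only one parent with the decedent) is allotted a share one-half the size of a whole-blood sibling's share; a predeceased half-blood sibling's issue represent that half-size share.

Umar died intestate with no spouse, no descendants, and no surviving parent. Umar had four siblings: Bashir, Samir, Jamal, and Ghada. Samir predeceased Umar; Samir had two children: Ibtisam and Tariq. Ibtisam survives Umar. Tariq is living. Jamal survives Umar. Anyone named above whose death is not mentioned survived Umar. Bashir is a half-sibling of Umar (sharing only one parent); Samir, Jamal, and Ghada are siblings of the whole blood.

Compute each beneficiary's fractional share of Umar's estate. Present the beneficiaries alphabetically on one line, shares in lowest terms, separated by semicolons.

No spouse, descendants, or parent survives, so the estate passes to Umar's siblings per stirpes.
Half-blood siblings count for one-half the weight of whole-blood siblings at the initial division.
Dividing 1 in proportion to weights (total weight 7/2): Bashir (weight 1/2) → 1/7; Samir (weight 1) → 2/7; Jamal (weight 1) → 2/7; Ghada (weight 1) → 2/7.
Bashir is living and takes 1/7.
Samir predeceased; the 2/7 allotted to Samir's branch passes to Samir's issue by representation.
The 2/7 is divided into 2 equal shares of 1/7 among Ibtisam, Tariq.
Ibtisam is living and takes 1/7.
Tariq is living and takes 1/7.
Jamal is living and takes 2/7.
Ghada is living and takes 2/7.

Bashir 1/7; Ghada 2/7; Ibtisam 1/7; Jamal 2/7; Tariq 1/7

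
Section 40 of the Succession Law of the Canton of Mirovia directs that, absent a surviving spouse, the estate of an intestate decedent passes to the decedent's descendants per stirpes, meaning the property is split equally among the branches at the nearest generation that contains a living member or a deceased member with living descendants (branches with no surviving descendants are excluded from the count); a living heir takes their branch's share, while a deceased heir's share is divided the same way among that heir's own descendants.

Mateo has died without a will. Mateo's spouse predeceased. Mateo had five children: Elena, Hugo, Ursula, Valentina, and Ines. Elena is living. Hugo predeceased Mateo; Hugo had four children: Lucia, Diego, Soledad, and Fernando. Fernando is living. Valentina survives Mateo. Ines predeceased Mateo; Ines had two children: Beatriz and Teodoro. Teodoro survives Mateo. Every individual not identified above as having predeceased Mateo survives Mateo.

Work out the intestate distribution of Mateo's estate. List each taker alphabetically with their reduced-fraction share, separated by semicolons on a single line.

There is no surviving spouse, so the entire estate passes to Mateo's descendants per stirpes.
The estate is divided into 5 equal shares of 1/5 among Elena, Hugo, Ursula, Valentina, Ines.
Elena is living and takes 1/5.
Hugo predeceased; the 1/5 allotted to Hugo's branch passes to Hugo's issue by representation.
The 1/5 is divided into 4 equal shares of 1/20 among Lucia, Diego, Soledad, Fernando.
Lucia is living and takes 1/20.
Diego is living and takes 1/20.
Soledad is living and takes 1/20.
Fernando is living and takes 1/20.
Ursula is living and takes 1/5.
Valentina is living and takes 1/5.
Ines predeceased; the 1/5 allotted to Ines's branch passes to Ines's issue by representation.
The 1/5 is divided into 2 equal shares of 1/10 among Beatriz, Teodoro.
Beatriz is living and takes 1/10.
Teodoro is living and takes 1/10.

Beatriz 1/10; Diego 1/20; Elena 1/5; Fernando 1/20; Lucia 1/20; Soledad 1/20; Teodoro 1/10; Ursula 1/5; Valentina 1/5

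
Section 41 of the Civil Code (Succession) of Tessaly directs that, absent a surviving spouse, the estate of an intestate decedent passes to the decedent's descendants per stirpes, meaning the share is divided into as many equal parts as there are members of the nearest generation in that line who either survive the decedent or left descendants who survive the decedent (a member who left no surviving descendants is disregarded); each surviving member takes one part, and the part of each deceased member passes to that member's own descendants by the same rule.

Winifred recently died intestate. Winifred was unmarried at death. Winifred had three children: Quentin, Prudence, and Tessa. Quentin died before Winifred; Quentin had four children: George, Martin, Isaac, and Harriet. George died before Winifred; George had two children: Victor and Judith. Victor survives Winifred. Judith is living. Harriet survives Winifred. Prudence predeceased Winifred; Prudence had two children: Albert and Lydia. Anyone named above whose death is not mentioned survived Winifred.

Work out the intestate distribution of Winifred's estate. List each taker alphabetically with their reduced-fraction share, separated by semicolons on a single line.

Albert 1/6; Harriet 1/12; Isaac 1/12; Judith 1/24; Lydia 1/6; Martin 1/12; Tessa 1/3; Victor 1/24

There is no surviving spouse, so the entire estate passes to Winifred's descendants per stirpes.
The estate is divided into 3 equal shares of 1/3 among Quentin, Prudence, Tessa.
Quentin predeceased; the 1/3 allotted to Quentin's branch passes to Quentin's issue by representation.
The 1/3 is divided into 4 equal shares of 1/12 among George, Martin, Isaac, Harriet.
George predeceased; the 1/12 allotted to George's branch passes to George's issue by representation.
The 1/12 is divided into 2 equal shares of 1/24 among Victor, Judith.
Victor is living and takes 1/24.
Judith is living and takes 1/24.
Martin is living and takes 1/12.
Isaac is living and takes 1/12.
Harriet is living and takes 1/12.
Prudence predeceased; the 1/3 allotted to Prudence's branch passes to Prudence's issue by representation.
The 1/3 is divided into 2 equal shares of 1/6 among Albert, Lydia.
Albert is living and takes 1/6.
Lydia is living and takes 1/6.
Tessa is living and takes 1/3.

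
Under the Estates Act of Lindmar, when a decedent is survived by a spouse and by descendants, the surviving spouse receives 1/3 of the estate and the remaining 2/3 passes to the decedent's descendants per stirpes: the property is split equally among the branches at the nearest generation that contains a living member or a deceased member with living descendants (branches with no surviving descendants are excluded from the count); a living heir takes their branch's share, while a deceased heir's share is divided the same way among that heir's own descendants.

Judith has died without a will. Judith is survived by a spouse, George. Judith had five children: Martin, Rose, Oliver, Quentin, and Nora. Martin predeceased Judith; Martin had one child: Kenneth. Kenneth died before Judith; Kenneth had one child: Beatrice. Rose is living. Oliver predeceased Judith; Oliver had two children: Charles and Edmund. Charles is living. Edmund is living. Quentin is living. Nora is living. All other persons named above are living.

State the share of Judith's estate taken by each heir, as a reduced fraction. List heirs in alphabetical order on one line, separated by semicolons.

Beatrice 2/15; Charles 1/15; Edmund 1/15; George 1/3; Nora 2/15; Quentin 2/15; Rose 2/15

George, as surviving spouse, takes 1/3.
The remaining 2/3 passes to Judith's descendants per stirpes.
The 2/3 is divided into 5 equal shares of 2/15 among Martin, Rose, Oliver, Quentin, Nora.
Martin predeceased; the 2/15 allotted to Martin's branch passes to Martin's issue by representation.
Kenneth's line is the sole branch at this level, so the full 2/15 passes to Kenneth's issue by representation.
Beatrice is the sole taker at this level and receives the full 2/15.
Rose is living and takes 2/15.
Oliver predeceased; the 2/15 allotted to Oliver's branch passes to Oliver's issue by representation.
The 2/15 is divided into 2 equal shares of 1/15 among Charles, Edmund.
Charles is living and takes 1/15.
Edmund is living and takes 1/15.
Quentin is living and takes 2/15.
Nora is living and takes 2/15.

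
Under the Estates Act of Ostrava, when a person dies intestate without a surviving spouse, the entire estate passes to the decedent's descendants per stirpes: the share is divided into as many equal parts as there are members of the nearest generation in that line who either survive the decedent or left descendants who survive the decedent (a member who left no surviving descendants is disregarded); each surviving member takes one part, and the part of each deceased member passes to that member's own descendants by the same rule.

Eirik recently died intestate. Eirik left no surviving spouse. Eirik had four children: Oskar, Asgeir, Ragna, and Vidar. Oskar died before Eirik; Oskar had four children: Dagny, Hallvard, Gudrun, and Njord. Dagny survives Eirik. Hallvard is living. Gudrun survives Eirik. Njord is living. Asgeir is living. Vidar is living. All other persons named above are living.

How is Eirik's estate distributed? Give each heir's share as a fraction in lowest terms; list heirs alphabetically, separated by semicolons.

Asgeir 1/4; Dagny 1/16; Gudrun 1/16; Hallvard 1/16; Njord 1/16; Ragna 1/4; Vidar 1/4

There is no surviving spouse, so the entire estate passes to Eirik's descendants per stirpes.
The estate is divided into 4 equal shares of 1/4 among Oskar, Asgeir, Ragna, Vidar.
Oskar predeceased; the 1/4 allotted to Oskar's branch passes to Oskar's issue by representation.
The 1/4 is divided into 4 equal shares of 1/16 among Dagny, Hallvard, Gudrun, Njord.
Dagny is living and takes 1/16.
Hallvard is living and takes 1/16.
Gudrun is living and takes 1/16.
Njord is living and takes 1/16.
Asgeir is living and takes 1/4.
Ragna is living and takes 1/4.
Vidar is living and takes 1/4.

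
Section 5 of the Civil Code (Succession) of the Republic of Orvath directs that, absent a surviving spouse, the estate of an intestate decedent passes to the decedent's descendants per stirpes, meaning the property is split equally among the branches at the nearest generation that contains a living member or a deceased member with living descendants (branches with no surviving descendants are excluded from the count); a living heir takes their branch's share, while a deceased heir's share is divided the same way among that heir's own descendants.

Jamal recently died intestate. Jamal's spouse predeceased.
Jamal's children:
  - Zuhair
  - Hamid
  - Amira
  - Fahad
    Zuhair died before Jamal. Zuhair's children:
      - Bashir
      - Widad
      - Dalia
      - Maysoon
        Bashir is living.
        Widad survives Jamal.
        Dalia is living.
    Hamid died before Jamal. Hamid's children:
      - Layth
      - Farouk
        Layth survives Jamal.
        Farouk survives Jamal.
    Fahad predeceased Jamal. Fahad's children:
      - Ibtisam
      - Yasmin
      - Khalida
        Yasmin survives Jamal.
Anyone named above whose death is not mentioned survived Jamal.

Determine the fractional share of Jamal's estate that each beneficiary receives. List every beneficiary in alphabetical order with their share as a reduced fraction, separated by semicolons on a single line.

There is no surviving spouse, so the entire estate passes to Jamal's descendants per stirpes.
The estate is divided into 4 equal shares of 1/4 among Zuhair, Hamid, Amira, Fahad.
Zuhair predeceased; the 1/4 allotted to Zuhair's branch passes to Zuhair's issue by representation.
The 1/4 is divided into 4 equal shares of 1/16 among Bashir, Widad, Dalia, Maysoon.
Bashir is living and takes 1/16.
Widad is living and takes 1/16.
Dalia is living and takes 1/16.
Maysoon is living and takes 1/16.
Hamid predeceased; the 1/4 allotted to Hamid's branch passes to Hamid's issue by representation.
The 1/4 is divided into 2 equal shares of 1/8 among Layth, Farouk.
Layth is living and takes 1/8.
Farouk is living and takes 1/8.
Amira is living and takes 1/4.
Fahad predeceased; the 1/4 allotted to Fahad's branch passes to Fahad's issue by representation.
The 1/4 is divided into 3 equal shares of 1/12 among Ibtisam, Yasmin, Khalida.
Ibtisam is living and takes 1/12.
Yasmin is living and takes 1/12.
Khalida is living and takes 1/12.

Amira 1/4; Bashir 1/16; Dalia 1/16; Farouk 1/8; Ibtisam 1/12; Khalida 1/12; Layth 1/8; Maysoon 1/16; Widad 1/16; Yasmin 1/12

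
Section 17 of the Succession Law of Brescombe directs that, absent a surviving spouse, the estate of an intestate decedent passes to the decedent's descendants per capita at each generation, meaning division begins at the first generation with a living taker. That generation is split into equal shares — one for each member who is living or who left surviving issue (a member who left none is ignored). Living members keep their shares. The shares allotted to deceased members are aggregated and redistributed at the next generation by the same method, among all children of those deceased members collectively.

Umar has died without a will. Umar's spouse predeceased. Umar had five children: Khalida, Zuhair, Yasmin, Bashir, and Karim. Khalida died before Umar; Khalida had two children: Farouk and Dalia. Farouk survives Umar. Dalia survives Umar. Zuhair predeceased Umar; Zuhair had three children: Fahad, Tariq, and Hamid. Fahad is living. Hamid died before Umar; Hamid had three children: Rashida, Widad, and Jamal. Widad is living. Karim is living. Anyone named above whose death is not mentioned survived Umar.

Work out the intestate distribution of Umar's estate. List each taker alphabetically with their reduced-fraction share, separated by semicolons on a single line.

Bashir 1/5; Dalia 2/25; Fahad 2/25; Farouk 2/25; Jamal 2/75; Karim 1/5; Rashida 2/75; Tariq 2/25; Widad 2/75; Yasmin 1/5

There is no surviving spouse, so the entire estate passes to Umar's descendants per capita at each generation.
At generation 1 (Khalida, Zuhair, Yasmin, Bashir, Karim) there are 5 shares of (1)/5 = 1/5 each.
Living: Yasmin, Bashir, and Karim — each takes 1/5.
Deceased: Khalida and Zuhair. Their combined 2/5 is pooled and carried to generation 2.
At generation 2 (Farouk, Dalia, Fahad, Tariq, Hamid) there are 5 shares of (2/5)/5 = 2/25 each.
Living: Farouk, Dalia, Fahad, and Tariq — each takes 2/25.
Deceased: Hamid. That 2/25 share is carried to generation 3.
At generation 3 (Rashida, Widad, Jamal) there are 3 shares of (2/25)/3 = 2/75 each.
Living: Rashida, Widad, and Jamal — each takes 2/75.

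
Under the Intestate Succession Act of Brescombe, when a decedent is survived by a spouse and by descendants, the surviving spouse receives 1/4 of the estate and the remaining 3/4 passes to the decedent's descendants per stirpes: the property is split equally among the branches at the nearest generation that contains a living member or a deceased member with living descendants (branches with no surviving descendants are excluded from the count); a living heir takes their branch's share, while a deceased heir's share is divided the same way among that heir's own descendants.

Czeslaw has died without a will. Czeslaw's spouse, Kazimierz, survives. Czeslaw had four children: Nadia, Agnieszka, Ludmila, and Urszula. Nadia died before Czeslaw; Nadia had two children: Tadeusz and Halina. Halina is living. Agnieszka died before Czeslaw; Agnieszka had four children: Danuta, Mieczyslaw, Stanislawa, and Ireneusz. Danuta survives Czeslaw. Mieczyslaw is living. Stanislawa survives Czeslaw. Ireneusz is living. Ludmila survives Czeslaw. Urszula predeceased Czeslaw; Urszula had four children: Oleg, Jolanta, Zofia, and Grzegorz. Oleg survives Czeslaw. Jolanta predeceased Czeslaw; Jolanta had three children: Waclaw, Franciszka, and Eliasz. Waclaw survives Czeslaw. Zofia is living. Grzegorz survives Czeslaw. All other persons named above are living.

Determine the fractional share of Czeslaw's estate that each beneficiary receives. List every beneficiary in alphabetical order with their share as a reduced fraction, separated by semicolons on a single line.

Kazimierz, as surviving spouse, takes 1/4.
The remaining 3/4 passes to Czeslaw's descendants per stirpes.
The 3/4 is divided into 4 equal shares of 3/16 among Nadia, Agnieszka, Ludmila, Urszula.
Nadia predeceased; the 3/16 allotted to Nadia's branch passes to Nadia's issue by representation.
The 3/16 is divided into 2 equal shares of 3/32 among Tadeusz, Halina.
Tadeusz is living and takes 3/32.
Halina is living and takes 3/32.
Agnieszka predeceased; the 3/16 allotted to Agnieszka's branch passes to Agnieszka's issue by representation.
The 3/16 is divided into 4 equal shares of 3/64 among Danuta, Mieczyslaw, Stanislawa, Ireneusz.
Danuta is living and takes 3/64.
Mieczyslaw is living and takes 3/64.
Stanislawa is living and takes 3/64.
Ireneusz is living and takes 3/64.
Ludmila is living and takes 3/16.
Urszula predeceased; the 3/16 allotted to Urszula's branch passes to Urszula's issue by representation.
The 3/16 is divided into 4 equal shares of 3/64 among Oleg, Jolanta, Zofia, Grzegorz.
Oleg is living and takes 3/64.
Jolanta predeceased; the 3/64 allotted to Jolanta's branch passes to Jolanta's issue by representation.
The 3/64 is divided into 3 equal shares of 1/64 among Waclaw, Franciszka, Eliasz.
Waclaw is living and takes 1/64.
Franciszka is living and takes 1/64.
Eliasz is living and takes 1/64.
Zofia is living and takes 3/64.
Grzegorz is living and takes 3/64.

Danuta 3/64; Eliasz 1/64; Franciszka 1/64; Grzegorz 3/64; Halina 3/32; Ireneusz 3/64; Kazimierz 1/4; Ludmila 3/16; Mieczyslaw 3/64; Oleg 3/64; Stanislawa 3/64; Tadeusz 3/32; Waclaw 1/64; Zofia 3/64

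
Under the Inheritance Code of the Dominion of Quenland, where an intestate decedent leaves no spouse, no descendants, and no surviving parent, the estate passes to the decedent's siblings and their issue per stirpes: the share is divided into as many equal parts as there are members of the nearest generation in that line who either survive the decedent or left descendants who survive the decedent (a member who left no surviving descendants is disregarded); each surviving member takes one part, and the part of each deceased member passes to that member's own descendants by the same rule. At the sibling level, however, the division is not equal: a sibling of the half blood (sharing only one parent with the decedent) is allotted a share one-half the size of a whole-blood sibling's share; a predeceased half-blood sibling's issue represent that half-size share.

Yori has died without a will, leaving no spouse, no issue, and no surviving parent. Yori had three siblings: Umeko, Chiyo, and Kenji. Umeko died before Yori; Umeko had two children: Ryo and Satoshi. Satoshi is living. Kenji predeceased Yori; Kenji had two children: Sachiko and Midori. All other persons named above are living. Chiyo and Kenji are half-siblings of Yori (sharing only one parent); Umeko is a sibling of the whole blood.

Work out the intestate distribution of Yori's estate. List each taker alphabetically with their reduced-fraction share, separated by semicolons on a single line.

No spouse, descendants, or parent survives, so the estate passes to Yori's siblings per stirpes.
Half-blood siblings count for one-half the weight of whole-blood siblings at the initial division.
Dividing 1 in proportion to weights (total weight 2): Umeko (weight 1) → 1/2; Chiyo (weight 1/2) → 1/4; Kenji (weight 1/2) → 1/4.
Umeko predeceased; the 1/2 allotted to Umeko's branch passes to Umeko's issue by representation.
The 1/2 is divided into 2 equal shares of 1/4 among Ryo, Satoshi.
Ryo is living and takes 1/4.
Satoshi is living and takes 1/4.
Chiyo is living and takes 1/4.
Kenji predeceased; the 1/4 allotted to Kenji's branch passes to Kenji's issue by representation.
The 1/4 is divided into 2 equal shares of 1/8 among Sachiko, Midori.
Sachiko is living and takes 1/8.
Midori is living and takes 1/8.

Chiyo 1/4; Midori 1/8; Ryo 1/4; Sachiko 1/8; Satoshi 1/4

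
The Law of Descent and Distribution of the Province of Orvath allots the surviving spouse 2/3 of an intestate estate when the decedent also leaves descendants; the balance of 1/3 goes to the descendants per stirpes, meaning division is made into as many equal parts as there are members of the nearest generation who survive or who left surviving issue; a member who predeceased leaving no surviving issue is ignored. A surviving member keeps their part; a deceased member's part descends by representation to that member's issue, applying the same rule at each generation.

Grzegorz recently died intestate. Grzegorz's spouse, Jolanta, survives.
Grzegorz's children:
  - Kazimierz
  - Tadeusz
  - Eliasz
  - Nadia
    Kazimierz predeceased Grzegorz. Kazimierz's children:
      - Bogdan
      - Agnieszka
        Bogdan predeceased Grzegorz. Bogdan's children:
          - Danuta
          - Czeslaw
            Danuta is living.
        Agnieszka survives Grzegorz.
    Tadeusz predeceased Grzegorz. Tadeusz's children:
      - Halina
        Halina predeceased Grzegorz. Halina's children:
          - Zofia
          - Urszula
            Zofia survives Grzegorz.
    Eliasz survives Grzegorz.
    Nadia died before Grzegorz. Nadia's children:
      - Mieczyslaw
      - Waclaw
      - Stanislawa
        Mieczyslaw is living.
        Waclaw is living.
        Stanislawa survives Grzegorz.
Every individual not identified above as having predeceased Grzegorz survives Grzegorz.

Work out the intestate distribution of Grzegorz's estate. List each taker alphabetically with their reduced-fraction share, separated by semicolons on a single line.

Jolanta, as surviving spouse, takes 2/3.
The remaining 1/3 passes to Grzegorz's descendants per stirpes.
The 1/3 is divided into 4 equal shares of 1/12 among Kazimierz, Tadeusz, Eliasz, Nadia.
Kazimierz predeceased; the 1/12 allotted to Kazimierz's branch passes to Kazimierz's issue by representation.
The 1/12 is divided into 2 equal shares of 1/24 among Bogdan, Agnieszka.
Bogdan predeceased; the 1/24 allotted to Bogdan's branch passes to Bogdan's issue by representation.
The 1/24 is divided into 2 equal shares of 1/48 among Danuta, Czeslaw.
Danuta is living and takes 1/48.
Czeslaw is living and takes 1/48.
Agnieszka is living and takes 1/24.
Tadeusz predeceased; the 1/12 allotted to Tadeusz's branch passes to Tadeusz's issue by representation.
Halina's line is the sole branch at this level, so the full 1/12 passes to Halina's issue by representation.
The 1/12 is divided into 2 equal shares of 1/24 among Zofia, Urszula.
Zofia is living and takes 1/24.
Urszula is living and takes 1/24.
Eliasz is living and takes 1/12.
Nadia predeceased; the 1/12 allotted to Nadia's branch passes to Nadia's issue by representation.
The 1/12 is divided into 3 equal shares of 1/36 among Mieczyslaw, Waclaw, Stanislawa.
Mieczyslaw is living and takes 1/36.
Waclaw is living and takes 1/36.
Stanislawa is living and takes 1/36.

Agnieszka 1/24; Czeslaw 1/48; Danuta 1/48; Eliasz 1/12; Jolanta 2/3; Mieczyslaw 1/36; Stanislawa 1/36; Urszula 1/24; Waclaw 1/36; Zofia 1/24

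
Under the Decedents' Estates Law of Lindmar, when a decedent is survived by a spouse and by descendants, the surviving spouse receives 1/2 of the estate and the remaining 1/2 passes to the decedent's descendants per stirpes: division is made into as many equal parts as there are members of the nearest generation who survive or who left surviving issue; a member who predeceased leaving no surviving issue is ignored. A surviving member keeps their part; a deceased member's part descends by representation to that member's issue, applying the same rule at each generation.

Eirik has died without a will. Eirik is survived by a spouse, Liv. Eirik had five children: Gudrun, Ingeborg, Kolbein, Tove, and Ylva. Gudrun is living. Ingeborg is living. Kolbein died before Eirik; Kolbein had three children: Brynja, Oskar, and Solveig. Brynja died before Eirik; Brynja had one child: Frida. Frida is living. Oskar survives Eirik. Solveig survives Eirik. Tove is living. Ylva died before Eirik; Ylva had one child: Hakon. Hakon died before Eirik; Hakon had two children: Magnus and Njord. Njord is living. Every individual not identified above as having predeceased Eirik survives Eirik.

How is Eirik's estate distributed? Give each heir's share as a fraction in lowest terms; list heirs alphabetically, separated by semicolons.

Liv, as surviving spouse, takes 1/2.
The remaining 1/2 passes to Eirik's descendants per stirpes.
The 1/2 is divided into 5 equal shares of 1/10 among Gudrun, Ingeborg, Kolbein, Tove, Ylva.
Gudrun is living and takes 1/10.
Ingeborg is living and takes 1/10.
Kolbein predeceased; the 1/10 allotted to Kolbein's branch passes to Kolbein's issue by representation.
The 1/10 is divided into 3 equal shares of 1/30 among Brynja, Oskar, Solveig.
Brynja predeceased; the 1/30 allotted to Brynja's branch passes to Brynja's issue by representation.
Frida is the sole taker at this level and receives the full 1/30.
Oskar is living and takes 1/30.
Solveig is living and takes 1/30.
Tove is living and takes 1/10.
Ylva predeceased; the 1/10 allotted to Ylva's branch passes to Ylva's issue by representation.
Hakon's line is the sole branch at this level, so the full 1/10 passes to Hakon's issue by representation.
The 1/10 is divided into 2 equal shares of 1/20 among Magnus, Njord.
Magnus is living and takes 1/20.
Njord is living and takes 1/20.

Frida 1/30; Gudrun 1/10; Ingeborg 1/10; Liv 1/2; Magnus 1/20; Njord 1/20; Oskar 1/30; Solveig 1/30; Tove 1/10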